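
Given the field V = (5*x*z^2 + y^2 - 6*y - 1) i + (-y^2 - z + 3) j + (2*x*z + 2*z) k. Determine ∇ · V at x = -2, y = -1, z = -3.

∂V₁/∂x = 5*z^2
∂V₂/∂y = -2*y
∂V₃/∂z = 2*x + 2
∇·V = 2*x - 2*y + 5*z^2 + 2
At (-2, -1, -3): 45.

45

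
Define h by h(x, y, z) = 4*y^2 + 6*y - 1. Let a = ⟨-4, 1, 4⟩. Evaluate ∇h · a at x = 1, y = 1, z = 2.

14

∂h/∂x = 0
∂h/∂y = 8*y + 6
∂h/∂z = 0
∇h at (1, 1, 2) = (0, 14, 0)
∇h · a = (0)(-4) + (14)(1) + (0)(4) = 14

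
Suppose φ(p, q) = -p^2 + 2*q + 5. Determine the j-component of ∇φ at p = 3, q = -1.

2

(∇φ)_2 = ∂φ/∂q = 2
At (3, -1): 2.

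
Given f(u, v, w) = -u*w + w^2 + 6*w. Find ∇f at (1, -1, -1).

(1, 0, 3)

∂f/∂u = -w
∂f/∂v = 0
∂f/∂w = -u + 2*w + 6
∇f = (-w, 0, -u + 2*w + 6)
At (1, -1, -1): (1, 0, 3).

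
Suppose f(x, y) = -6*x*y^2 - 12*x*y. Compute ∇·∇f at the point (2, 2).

-24

∂²f/∂x² = 0
∂²f/∂y² = -12*x
∇²f = -12*x
At (2, 2): -24.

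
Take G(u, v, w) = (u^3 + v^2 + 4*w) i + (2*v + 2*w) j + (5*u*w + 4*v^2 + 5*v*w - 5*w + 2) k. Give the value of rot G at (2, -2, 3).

(∇×G)₁ = ∂G₃/∂v − ∂G₂/∂w = 8*v + 5*w - 2
(∇×G)₂ = ∂G₁/∂w − ∂G₃/∂u = -5*w + 4
(∇×G)₃ = ∂G₂/∂u − ∂G₁/∂v = -2*v
∇×G = (8*v + 5*w - 2, -5*w + 4, -2*v)
At (2, -2, 3): (-3, -11, 4).

(-3, -11, 4)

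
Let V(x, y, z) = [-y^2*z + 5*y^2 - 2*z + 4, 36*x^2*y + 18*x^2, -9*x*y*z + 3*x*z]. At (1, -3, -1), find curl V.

(∇×V)₁ = ∂V₃/∂y − ∂V₂/∂z = -9*x*z
(∇×V)₂ = ∂V₁/∂z − ∂V₃/∂x = -y^2 + 9*y*z - 3*z - 2
(∇×V)₃ = ∂V₂/∂x − ∂V₁/∂y = 72*x*y + 36*x + 2*y*z - 10*y
∇×V = (-9*x*z, -y^2 + 9*y*z - 3*z - 2, 72*x*y + 36*x + 2*y*z - 10*y)
At (1, -3, -1): (9, 19, -144).

(9, 19, -144)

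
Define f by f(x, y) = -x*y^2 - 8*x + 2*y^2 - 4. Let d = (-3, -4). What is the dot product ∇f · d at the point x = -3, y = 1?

-13

∂f/∂x = -y^2 - 8
∂f/∂y = -2*x*y + 4*y
∇f at (-3, 1) = (-9, 10)
∇f · d = (-9)(-3) + (10)(-4) = -13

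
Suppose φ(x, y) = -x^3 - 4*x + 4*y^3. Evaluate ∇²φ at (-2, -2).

∂²φ/∂x² = -6*x
∂²φ/∂y² = 24*y
∇²φ = -6*x + 24*y
At (-2, -2): -36.

-36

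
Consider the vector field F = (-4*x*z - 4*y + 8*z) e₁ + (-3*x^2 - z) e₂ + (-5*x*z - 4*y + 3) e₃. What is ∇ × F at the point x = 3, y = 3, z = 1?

(∇×F)₁ = ∂F₃/∂y − ∂F₂/∂z = -3
(∇×F)₂ = ∂F₁/∂z − ∂F₃/∂x = -4*x + 5*z + 8
(∇×F)₃ = ∂F₂/∂x − ∂F₁/∂y = -6*x + 4
∇×F = (-3, -4*x + 5*z + 8, -6*x + 4)
At (3, 3, 1): (-3, 1, -14).

(-3, 1, -14)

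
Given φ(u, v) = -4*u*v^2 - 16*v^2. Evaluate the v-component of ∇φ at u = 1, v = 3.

(∇φ)_2 = ∂φ/∂v = -8*u*v - 32*v
At (1, 3): -120.

-120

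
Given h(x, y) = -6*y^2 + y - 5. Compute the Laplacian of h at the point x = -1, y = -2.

∂²h/∂x² = 0
∂²h/∂y² = -12
∇²h = -12
At (-1, -2): -12.

-12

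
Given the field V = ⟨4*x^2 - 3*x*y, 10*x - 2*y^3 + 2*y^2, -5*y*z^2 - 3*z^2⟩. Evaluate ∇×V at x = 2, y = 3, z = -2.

(∇×V)₁ = ∂V₃/∂y − ∂V₂/∂z = -5*z^2
(∇×V)₂ = ∂V₁/∂z − ∂V₃/∂x = 0
(∇×V)₃ = ∂V₂/∂x − ∂V₁/∂y = 3*x + 10
∇×V = (-5*z^2, 0, 3*x + 10)
At (2, 3, -2): (-20, 0, 16).

(-20, 0, 16)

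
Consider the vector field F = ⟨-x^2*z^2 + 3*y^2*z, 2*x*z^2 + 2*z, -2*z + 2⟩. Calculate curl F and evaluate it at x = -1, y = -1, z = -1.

(-6, 5, -4)

(∇×F)₁ = ∂F₃/∂y − ∂F₂/∂z = -4*x*z - 2
(∇×F)₂ = ∂F₁/∂z − ∂F₃/∂x = -2*x^2*z + 3*y^2
(∇×F)₃ = ∂F₂/∂x − ∂F₁/∂y = -6*y*z + 2*z^2
∇×F = (-4*x*z - 2, -2*x^2*z + 3*y^2, -6*y*z + 2*z^2)
At (-1, -1, -1): (-6, 5, -4).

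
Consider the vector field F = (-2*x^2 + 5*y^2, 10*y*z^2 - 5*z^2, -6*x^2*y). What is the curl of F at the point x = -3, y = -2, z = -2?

(∇×F)₁ = ∂F₃/∂y − ∂F₂/∂z = -6*x^2 - 20*y*z + 10*z
(∇×F)₂ = ∂F₁/∂z − ∂F₃/∂x = 12*x*y
(∇×F)₃ = ∂F₂/∂x − ∂F₁/∂y = -10*y
∇×F = (-6*x^2 - 20*y*z + 10*z, 12*x*y, -10*y)
At (-3, -2, -2): (-154, 72, 20).

(-154, 72, 20)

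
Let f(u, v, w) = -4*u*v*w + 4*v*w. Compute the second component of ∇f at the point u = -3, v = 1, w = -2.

(∇f)_2 = ∂f/∂v = -4*u*w + 4*w
At (-3, 1, -2): -32.

-32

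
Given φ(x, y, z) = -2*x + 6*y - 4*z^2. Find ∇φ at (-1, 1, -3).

∂φ/∂x = -2
∂φ/∂y = 6
∂φ/∂z = -8*z
∇φ = (-2, 6, -8*z)
At (-1, 1, -3): (-2, 6, 24).

(-2, 6, 24)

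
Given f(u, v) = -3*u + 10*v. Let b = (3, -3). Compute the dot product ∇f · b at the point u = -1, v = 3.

∂f/∂u = -3
∂f/∂v = 10
∇f at (-1, 3) = (-3, 10)
∇f · b = (-3)(3) + (10)(-3) = -39

-39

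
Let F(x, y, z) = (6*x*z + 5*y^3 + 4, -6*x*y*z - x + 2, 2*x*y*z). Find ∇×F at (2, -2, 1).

(∇×F)₁ = ∂F₃/∂y − ∂F₂/∂z = 6*x*y + 2*x*z
(∇×F)₂ = ∂F₁/∂z − ∂F₃/∂x = 6*x - 2*y*z
(∇×F)₃ = ∂F₂/∂x − ∂F₁/∂y = -15*y^2 - 6*y*z - 1
∇×F = (6*x*y + 2*x*z, 6*x - 2*y*z, -15*y^2 - 6*y*z - 1)
At (2, -2, 1): (-20, 16, -49).

(-20, 16, -49)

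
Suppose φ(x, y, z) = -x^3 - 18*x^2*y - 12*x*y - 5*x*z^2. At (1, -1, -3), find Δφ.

∂²φ/∂x² = -6*(x + 6*y)
∂²φ/∂y² = 0
∂²φ/∂z² = -10*x
∇²φ = -16*x - 36*y
At (1, -1, -3): 20.

20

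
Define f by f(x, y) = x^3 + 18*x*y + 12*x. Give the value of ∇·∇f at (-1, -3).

∂²f/∂x² = 6*x
∂²f/∂y² = 0
∇²f = 6*x
At (-1, -3): -6.

-6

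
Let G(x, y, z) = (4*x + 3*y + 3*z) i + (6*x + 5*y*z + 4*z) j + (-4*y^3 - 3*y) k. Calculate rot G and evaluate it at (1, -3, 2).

(∇×G)₁ = ∂G₃/∂y − ∂G₂/∂z = -12*y^2 - 5*y - 7
(∇×G)₂ = ∂G₁/∂z − ∂G₃/∂x = 3
(∇×G)₃ = ∂G₂/∂x − ∂G₁/∂y = 3
∇×G = (-12*y^2 - 5*y - 7, 3, 3)
At (1, -3, 2): (-100, 3, 3).

(-100, 3, 3)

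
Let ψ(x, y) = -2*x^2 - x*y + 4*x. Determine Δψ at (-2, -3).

-4

∂²ψ/∂x² = -4
∂²ψ/∂y² = 0
∇²ψ = -4
At (-2, -3): -4.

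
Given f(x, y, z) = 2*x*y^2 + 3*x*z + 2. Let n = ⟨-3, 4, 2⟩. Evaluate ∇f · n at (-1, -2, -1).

∂f/∂x = 2*y^2 + 3*z
∂f/∂y = 4*x*y
∂f/∂z = 3*x
∇f at (-1, -2, -1) = (5, 8, -3)
∇f · n = (5)(-3) + (8)(4) + (-3)(2) = 11

11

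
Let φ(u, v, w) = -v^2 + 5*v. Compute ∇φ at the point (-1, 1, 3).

∂φ/∂u = 0
∂φ/∂v = -2*v + 5
∂φ/∂w = 0
∇φ = (0, -2*v + 5, 0)
At (-1, 1, 3): (0, 3, 0).

(0, 3, 0)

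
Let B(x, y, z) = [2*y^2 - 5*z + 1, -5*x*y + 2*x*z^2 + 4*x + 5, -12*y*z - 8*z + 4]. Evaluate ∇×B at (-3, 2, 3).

(∇×B)₁ = ∂B₃/∂y − ∂B₂/∂z = -4*x*z - 12*z
(∇×B)₂ = ∂B₁/∂z − ∂B₃/∂x = -5
(∇×B)₃ = ∂B₂/∂x − ∂B₁/∂y = -9*y + 2*z^2 + 4
∇×B = (-4*x*z - 12*z, -5, -9*y + 2*z^2 + 4)
At (-3, 2, 3): (0, -5, 4).

(0, -5, 4)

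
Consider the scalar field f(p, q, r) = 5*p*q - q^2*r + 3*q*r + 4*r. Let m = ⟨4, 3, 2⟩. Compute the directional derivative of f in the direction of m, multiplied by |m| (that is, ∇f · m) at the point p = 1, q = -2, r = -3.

-100

∂f/∂p = 5*q
∂f/∂q = 5*p - 2*q*r + 3*r
∂f/∂r = -q^2 + 3*q + 4
∇f at (1, -2, -3) = (-10, -16, -6)
∇f · m = (-10)(4) + (-16)(3) + (-6)(2) = -100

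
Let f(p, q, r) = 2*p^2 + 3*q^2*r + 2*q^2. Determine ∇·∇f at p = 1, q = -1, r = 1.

14

∂²f/∂p² = 4
∂²f/∂q² = 2*(3*r + 2)
∂²f/∂r² = 0
∇²f = 6*r + 8
At (1, -1, 1): 14.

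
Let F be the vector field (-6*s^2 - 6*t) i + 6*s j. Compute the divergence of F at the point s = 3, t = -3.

-36

∂F₁/∂s = -12*s
∂F₂/∂t = 0
∇·F = -12*s
At (3, -3): -36.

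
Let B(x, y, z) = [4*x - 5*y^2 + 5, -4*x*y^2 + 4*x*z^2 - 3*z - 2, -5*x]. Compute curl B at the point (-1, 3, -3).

(-21, 5, 30)

(∇×B)₁ = ∂B₃/∂y − ∂B₂/∂z = -8*x*z + 3
(∇×B)₂ = ∂B₁/∂z − ∂B₃/∂x = 5
(∇×B)₃ = ∂B₂/∂x − ∂B₁/∂y = -4*y^2 + 10*y + 4*z^2
∇×B = (-8*x*z + 3, 5, -4*y^2 + 10*y + 4*z^2)
At (-1, 3, -3): (-21, 5, 30).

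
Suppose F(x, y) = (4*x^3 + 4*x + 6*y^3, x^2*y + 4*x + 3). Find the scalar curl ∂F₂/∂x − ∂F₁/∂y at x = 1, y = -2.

∂F₂/∂x = 2*x*y + 4
∂F₁/∂y = 18*y^2
Scalar curl = 2*x*y - 18*y^2 + 4
At (1, -2): -72.

-72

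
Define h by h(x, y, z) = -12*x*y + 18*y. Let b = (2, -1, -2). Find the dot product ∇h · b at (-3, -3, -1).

18

∂h/∂x = -12*y
∂h/∂y = -12*x + 18
∂h/∂z = 0
∇h at (-3, -3, -1) = (36, 54, 0)
∇h · b = (36)(2) + (54)(-1) + (0)(-2) = 18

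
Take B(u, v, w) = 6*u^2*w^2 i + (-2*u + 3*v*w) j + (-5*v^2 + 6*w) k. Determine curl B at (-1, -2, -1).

(∇×B)₁ = ∂B₃/∂v − ∂B₂/∂w = -13*v
(∇×B)₂ = ∂B₁/∂w − ∂B₃/∂u = 12*u^2*w
(∇×B)₃ = ∂B₂/∂u − ∂B₁/∂v = -2
∇×B = (-13*v, 12*u^2*w, -2)
At (-1, -2, -1): (26, -12, -2).

(26, -12, -2)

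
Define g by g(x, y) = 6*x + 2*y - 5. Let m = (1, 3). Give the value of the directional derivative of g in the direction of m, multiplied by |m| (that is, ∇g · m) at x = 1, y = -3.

12

∂g/∂x = 6
∂g/∂y = 2
∇g at (1, -3) = (6, 2)
∇g · m = (6)(1) + (2)(3) = 12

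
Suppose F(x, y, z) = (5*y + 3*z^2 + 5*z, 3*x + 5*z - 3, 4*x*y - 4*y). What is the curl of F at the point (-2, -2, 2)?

(-17, 25, -2)

(∇×F)₁ = ∂F₃/∂y − ∂F₂/∂z = 4*x - 9
(∇×F)₂ = ∂F₁/∂z − ∂F₃/∂x = -4*y + 6*z + 5
(∇×F)₃ = ∂F₂/∂x − ∂F₁/∂y = -2
∇×F = (4*x - 9, -4*y + 6*z + 5, -2)
At (-2, -2, 2): (-17, 25, -2).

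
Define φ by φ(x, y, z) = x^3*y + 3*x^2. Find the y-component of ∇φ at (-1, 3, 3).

(∇φ)_2 = ∂φ/∂y = x^3
At (-1, 3, 3): -1.

-1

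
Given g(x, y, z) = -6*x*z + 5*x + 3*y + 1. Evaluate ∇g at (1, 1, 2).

(-7, 3, -6)

∂g/∂x = -6*z + 5
∂g/∂y = 3
∂g/∂z = -6*x
∇g = (-6*z + 5, 3, -6*x)
At (1, 1, 2): (-7, 3, -6).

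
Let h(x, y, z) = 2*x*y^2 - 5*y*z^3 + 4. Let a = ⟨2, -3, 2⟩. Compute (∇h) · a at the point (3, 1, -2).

-272

∂h/∂x = 2*y^2
∂h/∂y = 4*x*y - 5*z^3
∂h/∂z = -15*y*z^2
∇h at (3, 1, -2) = (2, 52, -60)
∇h · a = (2)(2) + (52)(-3) + (-60)(2) = -272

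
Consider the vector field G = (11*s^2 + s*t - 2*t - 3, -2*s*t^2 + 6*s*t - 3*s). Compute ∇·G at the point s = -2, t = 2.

∂G₁/∂s = 22*s + t
∂G₂/∂t = -4*s*t + 6*s
∇·G = -4*s*t + 28*s + t
At (-2, 2): -38.

-38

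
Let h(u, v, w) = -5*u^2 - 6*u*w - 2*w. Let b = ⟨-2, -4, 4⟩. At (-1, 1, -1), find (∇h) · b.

∂h/∂u = -10*u - 6*w
∂h/∂v = 0
∂h/∂w = -6*u - 2
∇h at (-1, 1, -1) = (16, 0, 4)
∇h · b = (16)(-2) + (0)(-4) + (4)(4) = -16

-16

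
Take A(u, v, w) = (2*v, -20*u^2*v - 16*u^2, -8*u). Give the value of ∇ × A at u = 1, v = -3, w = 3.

(0, 8, 86)

(∇×A)₁ = ∂A₃/∂v − ∂A₂/∂w = 0
(∇×A)₂ = ∂A₁/∂w − ∂A₃/∂u = 8
(∇×A)₃ = ∂A₂/∂u − ∂A₁/∂v = -40*u*v - 32*u - 2
∇×A = (0, 8, -40*u*v - 32*u - 2)
At (1, -3, 3): (0, 8, 86).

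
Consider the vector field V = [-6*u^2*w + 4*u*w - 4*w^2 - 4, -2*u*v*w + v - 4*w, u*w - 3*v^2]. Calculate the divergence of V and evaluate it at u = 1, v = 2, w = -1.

12

∂V₁/∂u = -12*u*w + 4*w
∂V₂/∂v = -2*u*w + 1
∂V₃/∂w = u
∇·V = -14*u*w + u + 4*w + 1
At (1, 2, -1): 12.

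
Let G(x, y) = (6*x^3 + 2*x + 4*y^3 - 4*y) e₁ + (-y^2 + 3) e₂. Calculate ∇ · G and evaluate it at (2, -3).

80

∂G₁/∂x = 18*x^2 + 2
∂G₂/∂y = -2*y
∇·G = 18*x^2 - 2*y + 2
At (2, -3): 80.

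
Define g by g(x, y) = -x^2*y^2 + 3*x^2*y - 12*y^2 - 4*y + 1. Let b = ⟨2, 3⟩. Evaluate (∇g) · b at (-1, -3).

303

∂g/∂x = -2*x*y^2 + 6*x*y
∂g/∂y = -2*x^2*y + 3*x^2 - 24*y - 4
∇g at (-1, -3) = (36, 77)
∇g · b = (36)(2) + (77)(3) = 303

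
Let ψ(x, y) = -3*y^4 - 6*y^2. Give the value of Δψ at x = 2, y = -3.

-336

∂²ψ/∂x² = 0
∂²ψ/∂y² = -12*(3*y^2 + 1)
∇²ψ = -36*y^2 - 12
At (2, -3): -336.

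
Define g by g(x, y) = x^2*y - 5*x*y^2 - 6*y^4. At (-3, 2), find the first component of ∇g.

(∇g)_1 = ∂g/∂x = 2*x*y - 5*y^2
At (-3, 2): -32.

-32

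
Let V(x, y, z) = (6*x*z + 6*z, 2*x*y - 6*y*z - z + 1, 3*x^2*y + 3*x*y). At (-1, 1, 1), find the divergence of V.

∂V₁/∂x = 6*z
∂V₂/∂y = 2*x - 6*z
∂V₃/∂z = 0
∇·V = 2*x
At (-1, 1, 1): -2.

-2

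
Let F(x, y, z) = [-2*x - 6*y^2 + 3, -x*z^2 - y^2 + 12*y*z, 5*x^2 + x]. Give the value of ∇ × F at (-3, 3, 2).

(∇×F)₁ = ∂F₃/∂y − ∂F₂/∂z = 2*x*z - 12*y
(∇×F)₂ = ∂F₁/∂z − ∂F₃/∂x = -10*x - 1
(∇×F)₃ = ∂F₂/∂x − ∂F₁/∂y = 12*y - z^2
∇×F = (2*x*z - 12*y, -10*x - 1, 12*y - z^2)
At (-3, 3, 2): (-48, 29, 32).

(-48, 29, 32)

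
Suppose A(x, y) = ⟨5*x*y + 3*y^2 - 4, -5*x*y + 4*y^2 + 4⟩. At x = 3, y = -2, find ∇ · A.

∂A₁/∂x = 5*y
∂A₂/∂y = -5*x + 8*y
∇·A = -5*x + 13*y
At (3, -2): -41.

-41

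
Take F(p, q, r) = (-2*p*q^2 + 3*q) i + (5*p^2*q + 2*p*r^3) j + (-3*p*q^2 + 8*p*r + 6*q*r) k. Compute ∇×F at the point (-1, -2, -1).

(∇×F)₁ = ∂F₃/∂q − ∂F₂/∂r = -6*p*q - 6*p*r^2 + 6*r
(∇×F)₂ = ∂F₁/∂r − ∂F₃/∂p = 3*q^2 - 8*r
(∇×F)₃ = ∂F₂/∂p − ∂F₁/∂q = 14*p*q + 2*r^3 - 3
∇×F = (-6*p*q - 6*p*r^2 + 6*r, 3*q^2 - 8*r, 14*p*q + 2*r^3 - 3)
At (-1, -2, -1): (-12, 20, 23).

(-12, 20, 23)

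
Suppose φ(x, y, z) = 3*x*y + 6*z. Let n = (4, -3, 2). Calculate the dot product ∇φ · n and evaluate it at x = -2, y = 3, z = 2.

∂φ/∂x = 3*y
∂φ/∂y = 3*x
∂φ/∂z = 6
∇φ at (-2, 3, 2) = (9, -6, 6)
∇φ · n = (9)(4) + (-6)(-3) + (6)(2) = 66

66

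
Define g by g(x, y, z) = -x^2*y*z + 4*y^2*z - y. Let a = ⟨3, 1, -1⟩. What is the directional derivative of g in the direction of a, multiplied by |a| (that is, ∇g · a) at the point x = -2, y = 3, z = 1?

∂g/∂x = -2*x*y*z
∂g/∂y = -x^2*z + 8*y*z - 1
∂g/∂z = -x^2*y + 4*y^2
∇g at (-2, 3, 1) = (12, 19, 24)
∇g · a = (12)(3) + (19)(1) + (24)(-1) = 31

31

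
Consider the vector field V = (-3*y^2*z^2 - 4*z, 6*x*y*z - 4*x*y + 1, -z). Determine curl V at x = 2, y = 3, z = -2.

(-36, 104, 24)

(∇×V)₁ = ∂V₃/∂y − ∂V₂/∂z = -6*x*y
(∇×V)₂ = ∂V₁/∂z − ∂V₃/∂x = -6*y^2*z - 4
(∇×V)₃ = ∂V₂/∂x − ∂V₁/∂y = 6*y*z^2 + 6*y*z - 4*y
∇×V = (-6*x*y, -6*y^2*z - 4, 6*y*z^2 + 6*y*z - 4*y)
At (2, 3, -2): (-36, 104, 24).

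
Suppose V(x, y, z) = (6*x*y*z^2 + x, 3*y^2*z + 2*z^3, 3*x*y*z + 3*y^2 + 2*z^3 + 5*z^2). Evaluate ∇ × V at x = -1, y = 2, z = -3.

(-45, 90, 54)

(∇×V)₁ = ∂V₃/∂y − ∂V₂/∂z = 3*x*z - 3*y^2 + 6*y - 6*z^2
(∇×V)₂ = ∂V₁/∂z − ∂V₃/∂x = 12*x*y*z - 3*y*z
(∇×V)₃ = ∂V₂/∂x − ∂V₁/∂y = -6*x*z^2
∇×V = (3*x*z - 3*y^2 + 6*y - 6*z^2, 12*x*y*z - 3*y*z, -6*x*z^2)
At (-1, 2, -3): (-45, 90, 54).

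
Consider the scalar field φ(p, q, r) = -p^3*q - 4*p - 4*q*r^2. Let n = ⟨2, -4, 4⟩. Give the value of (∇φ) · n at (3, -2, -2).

∂φ/∂p = -3*p^2*q - 4
∂φ/∂q = -p^3 - 4*r^2
∂φ/∂r = -8*q*r
∇φ at (3, -2, -2) = (50, -43, -32)
∇φ · n = (50)(2) + (-43)(-4) + (-32)(4) = 144

144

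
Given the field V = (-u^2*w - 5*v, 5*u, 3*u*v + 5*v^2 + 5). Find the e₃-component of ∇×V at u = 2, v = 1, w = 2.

(∇×V)_3 = ∂V₂/∂u − ∂V₁/∂v
= 5 − (-5)
= 10
At (2, 1, 2): 10.

10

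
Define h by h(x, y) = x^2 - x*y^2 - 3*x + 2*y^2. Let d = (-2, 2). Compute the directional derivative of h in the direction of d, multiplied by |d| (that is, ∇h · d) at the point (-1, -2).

∂h/∂x = 2*x - y^2 - 3
∂h/∂y = -2*x*y + 4*y
∇h at (-1, -2) = (-9, -12)
∇h · d = (-9)(-2) + (-12)(2) = -6

-6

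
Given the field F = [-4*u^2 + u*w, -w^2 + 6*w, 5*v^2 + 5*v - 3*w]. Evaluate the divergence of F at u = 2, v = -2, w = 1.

∂F₁/∂u = -8*u + w
∂F₂/∂v = 0
∂F₃/∂w = -3
∇·F = -8*u + w - 3
At (2, -2, 1): -18.

-18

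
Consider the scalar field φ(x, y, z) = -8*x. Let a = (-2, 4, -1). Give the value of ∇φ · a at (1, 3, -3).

16

∂φ/∂x = -8
∂φ/∂y = 0
∂φ/∂z = 0
∇φ at (1, 3, -3) = (-8, 0, 0)
∇φ · a = (-8)(-2) + (0)(4) + (0)(-1) = 16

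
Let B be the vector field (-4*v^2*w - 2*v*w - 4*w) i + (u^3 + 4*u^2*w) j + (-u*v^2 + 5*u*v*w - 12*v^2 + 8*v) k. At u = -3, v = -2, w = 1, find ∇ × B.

(-7, -2, -11)

(∇×B)₁ = ∂B₃/∂v − ∂B₂/∂w = -4*u^2 - 2*u*v + 5*u*w - 24*v + 8
(∇×B)₂ = ∂B₁/∂w − ∂B₃/∂u = -3*v^2 - 5*v*w - 2*v - 4
(∇×B)₃ = ∂B₂/∂u − ∂B₁/∂v = 3*u^2 + 8*u*w + 8*v*w + 2*w
∇×B = (-4*u^2 - 2*u*v + 5*u*w - 24*v + 8, -3*v^2 - 5*v*w - 2*v - 4, 3*u^2 + 8*u*w + 8*v*w + 2*w)
At (-3, -2, 1): (-7, -2, -11).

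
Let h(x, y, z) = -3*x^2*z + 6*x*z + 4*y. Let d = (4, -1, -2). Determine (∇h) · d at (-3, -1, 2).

278

∂h/∂x = -6*x*z + 6*z
∂h/∂y = 4
∂h/∂z = -3*x^2 + 6*x
∇h at (-3, -1, 2) = (48, 4, -45)
∇h · d = (48)(4) + (4)(-1) + (-45)(-2) = 278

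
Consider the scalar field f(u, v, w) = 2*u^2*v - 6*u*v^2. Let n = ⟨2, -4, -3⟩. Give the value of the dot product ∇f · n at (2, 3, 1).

∂f/∂u = 4*u*v - 6*v^2
∂f/∂v = 2*u^2 - 12*u*v
∂f/∂w = 0
∇f at (2, 3, 1) = (-30, -64, 0)
∇f · n = (-30)(2) + (-64)(-4) + (0)(-3) = 196

196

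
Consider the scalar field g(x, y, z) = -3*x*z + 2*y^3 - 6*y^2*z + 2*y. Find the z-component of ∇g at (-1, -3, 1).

(∇g)_3 = ∂g/∂z = -3*x - 6*y^2
At (-1, -3, 1): -51.

-51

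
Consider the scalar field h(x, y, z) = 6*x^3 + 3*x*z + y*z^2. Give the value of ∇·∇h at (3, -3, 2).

∂²h/∂x² = 36*x
∂²h/∂y² = 0
∂²h/∂z² = 2*y
∇²h = 36*x + 2*y
At (3, -3, 2): 102.

102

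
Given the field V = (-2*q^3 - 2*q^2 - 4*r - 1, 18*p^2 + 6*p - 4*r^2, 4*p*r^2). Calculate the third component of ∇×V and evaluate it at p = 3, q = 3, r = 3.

(∇×V)_3 = ∂V₂/∂p − ∂V₁/∂q
= 36*p + 6 − (-6*q^2 - 4*q)
= 36*p + 6*q^2 + 4*q + 6
At (3, 3, 3): 180.

180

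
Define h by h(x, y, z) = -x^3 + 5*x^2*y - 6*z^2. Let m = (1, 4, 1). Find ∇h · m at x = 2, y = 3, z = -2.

∂h/∂x = -3*x^2 + 10*x*y
∂h/∂y = 5*x^2
∂h/∂z = -12*z
∇h at (2, 3, -2) = (48, 20, 24)
∇h · m = (48)(1) + (20)(4) + (24)(1) = 152

152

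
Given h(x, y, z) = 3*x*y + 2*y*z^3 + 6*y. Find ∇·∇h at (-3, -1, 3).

-36

∂²h/∂x² = 0
∂²h/∂y² = 0
∂²h/∂z² = 12*y*z
∇²h = 12*y*z
At (-3, -1, 3): -36.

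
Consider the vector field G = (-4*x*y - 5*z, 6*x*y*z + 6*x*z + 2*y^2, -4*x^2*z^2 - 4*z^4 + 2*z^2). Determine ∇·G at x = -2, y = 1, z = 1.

∂G₁/∂x = -4*y
∂G₂/∂y = 6*x*z + 4*y
∂G₃/∂z = -8*x^2*z - 16*z^3 + 4*z
∇·G = -8*x^2*z + 6*x*z - 16*z^3 + 4*z
At (-2, 1, 1): -56.

-56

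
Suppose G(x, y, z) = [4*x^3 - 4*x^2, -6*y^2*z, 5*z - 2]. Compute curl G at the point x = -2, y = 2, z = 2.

(∇×G)₁ = ∂G₃/∂y − ∂G₂/∂z = 6*y^2
(∇×G)₂ = ∂G₁/∂z − ∂G₃/∂x = 0
(∇×G)₃ = ∂G₂/∂x − ∂G₁/∂y = 0
∇×G = (6*y^2, 0, 0)
At (-2, 2, 2): (24, 0, 0).

(24, 0, 0)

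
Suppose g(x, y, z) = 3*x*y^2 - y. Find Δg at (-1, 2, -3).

∂²g/∂x² = 0
∂²g/∂y² = 6*x
∂²g/∂z² = 0
∇²g = 6*x
At (-1, 2, -3): -6.

-6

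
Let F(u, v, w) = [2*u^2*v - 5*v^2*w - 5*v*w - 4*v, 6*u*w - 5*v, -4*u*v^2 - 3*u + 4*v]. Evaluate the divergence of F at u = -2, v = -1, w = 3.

∂F₁/∂u = 4*u*v
∂F₂/∂v = -5
∂F₃/∂w = 0
∇·F = 4*u*v - 5
At (-2, -1, 3): 3.

3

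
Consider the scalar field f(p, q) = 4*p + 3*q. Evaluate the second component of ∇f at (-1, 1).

(∇f)_2 = ∂f/∂q = 3
At (-1, 1): 3.

3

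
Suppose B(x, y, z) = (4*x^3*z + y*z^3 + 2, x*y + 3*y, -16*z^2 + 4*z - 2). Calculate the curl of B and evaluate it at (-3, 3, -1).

(0, -99, 4)

(∇×B)₁ = ∂B₃/∂y − ∂B₂/∂z = 0
(∇×B)₂ = ∂B₁/∂z − ∂B₃/∂x = 4*x^3 + 3*y*z^2
(∇×B)₃ = ∂B₂/∂x − ∂B₁/∂y = y - z^3
∇×B = (0, 4*x^3 + 3*y*z^2, y - z^3)
At (-3, 3, -1): (0, -99, 4).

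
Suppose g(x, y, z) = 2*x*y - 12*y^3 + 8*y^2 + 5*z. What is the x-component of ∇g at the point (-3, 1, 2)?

(∇g)_1 = ∂g/∂x = 2*y
At (-3, 1, 2): 2.

2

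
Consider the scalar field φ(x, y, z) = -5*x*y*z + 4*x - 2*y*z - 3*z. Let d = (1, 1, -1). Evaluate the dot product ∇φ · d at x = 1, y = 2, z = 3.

-30

∂φ/∂x = -5*y*z + 4
∂φ/∂y = -5*x*z - 2*z
∂φ/∂z = -5*x*y - 2*y - 3
∇φ at (1, 2, 3) = (-26, -21, -17)
∇φ · d = (-26)(1) + (-21)(1) + (-17)(-1) = -30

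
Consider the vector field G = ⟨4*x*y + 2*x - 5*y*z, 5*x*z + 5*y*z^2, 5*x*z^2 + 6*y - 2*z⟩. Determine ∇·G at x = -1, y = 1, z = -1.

∂G₁/∂x = 4*y + 2
∂G₂/∂y = 5*z^2
∂G₃/∂z = 10*x*z - 2
∇·G = 10*x*z + 4*y + 5*z^2
At (-1, 1, -1): 19.

19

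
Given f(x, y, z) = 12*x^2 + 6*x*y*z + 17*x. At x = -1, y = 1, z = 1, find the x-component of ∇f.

(∇f)_1 = ∂f/∂x = 24*x + 6*y*z + 17
At (-1, 1, 1): -1.

-1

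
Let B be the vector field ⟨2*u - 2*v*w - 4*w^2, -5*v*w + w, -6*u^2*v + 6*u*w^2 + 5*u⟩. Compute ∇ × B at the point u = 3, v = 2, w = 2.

(∇×B)₁ = ∂B₃/∂v − ∂B₂/∂w = -6*u^2 + 5*v - 1
(∇×B)₂ = ∂B₁/∂w − ∂B₃/∂u = 12*u*v - 2*v - 6*w^2 - 8*w - 5
(∇×B)₃ = ∂B₂/∂u − ∂B₁/∂v = 2*w
∇×B = (-6*u^2 + 5*v - 1, 12*u*v - 2*v - 6*w^2 - 8*w - 5, 2*w)
At (3, 2, 2): (-45, 23, 4).

(-45, 23, 4)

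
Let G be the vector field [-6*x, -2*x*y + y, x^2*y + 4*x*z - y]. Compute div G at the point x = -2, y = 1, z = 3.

-9

∂G₁/∂x = -6
∂G₂/∂y = -2*x + 1
∂G₃/∂z = 4*x
∇·G = 2*x - 5
At (-2, 1, 3): -9.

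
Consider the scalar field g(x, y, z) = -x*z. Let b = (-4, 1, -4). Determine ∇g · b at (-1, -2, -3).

∂g/∂x = -z
∂g/∂y = 0
∂g/∂z = -x
∇g at (-1, -2, -3) = (3, 0, 1)
∇g · b = (3)(-4) + (0)(1) + (1)(-4) = -16

-16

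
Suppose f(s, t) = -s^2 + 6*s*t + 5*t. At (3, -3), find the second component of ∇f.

(∇f)_2 = ∂f/∂t = 6*s + 5
At (3, -3): 23.

23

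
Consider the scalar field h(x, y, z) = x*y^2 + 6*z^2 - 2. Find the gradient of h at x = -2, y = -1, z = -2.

∂h/∂x = y^2
∂h/∂y = 2*x*y
∂h/∂z = 12*z
∇h = (y^2, 2*x*y, 12*z)
At (-2, -1, -2): (1, 4, -24).

(1, 4, -24)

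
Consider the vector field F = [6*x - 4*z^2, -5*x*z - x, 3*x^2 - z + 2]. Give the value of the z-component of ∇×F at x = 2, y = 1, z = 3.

(∇×F)_3 = ∂F₂/∂x − ∂F₁/∂y
= -5*z - 1 − (0)
= -5*z - 1
At (2, 1, 3): -16.

-16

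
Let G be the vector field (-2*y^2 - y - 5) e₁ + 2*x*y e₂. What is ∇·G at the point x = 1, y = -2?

∂G₁/∂x = 0
∂G₂/∂y = 2*x
∇·G = 2*x
At (1, -2): 2.

2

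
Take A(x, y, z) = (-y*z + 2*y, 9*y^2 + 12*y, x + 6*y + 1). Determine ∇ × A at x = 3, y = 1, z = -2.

(∇×A)₁ = ∂A₃/∂y − ∂A₂/∂z = 6
(∇×A)₂ = ∂A₁/∂z − ∂A₃/∂x = -y - 1
(∇×A)₃ = ∂A₂/∂x − ∂A₁/∂y = z - 2
∇×A = (6, -y - 1, z - 2)
At (3, 1, -2): (6, -2, -4).

(6, -2, -4)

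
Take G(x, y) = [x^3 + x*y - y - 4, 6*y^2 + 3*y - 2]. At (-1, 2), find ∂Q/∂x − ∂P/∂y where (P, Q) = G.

2

∂G₂/∂x = 0
∂G₁/∂y = x - 1
Scalar curl = -x + 1
At (-1, 2): 2.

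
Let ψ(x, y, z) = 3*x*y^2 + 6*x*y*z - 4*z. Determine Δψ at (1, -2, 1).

∂²ψ/∂x² = 0
∂²ψ/∂y² = 6*x
∂²ψ/∂z² = 0
∇²ψ = 6*x
At (1, -2, 1): 6.

6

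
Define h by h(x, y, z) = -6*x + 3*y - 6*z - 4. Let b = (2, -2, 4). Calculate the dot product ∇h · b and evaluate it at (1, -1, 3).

∂h/∂x = -6
∂h/∂y = 3
∂h/∂z = -6
∇h at (1, -1, 3) = (-6, 3, -6)
∇h · b = (-6)(2) + (3)(-2) + (-6)(4) = -42

-42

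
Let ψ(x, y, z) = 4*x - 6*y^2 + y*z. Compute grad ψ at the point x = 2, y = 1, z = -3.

∂ψ/∂x = 4
∂ψ/∂y = -12*y + z
∂ψ/∂z = y
∇ψ = (4, -12*y + z, y)
At (2, 1, -3): (4, -15, 1).

(4, -15, 1)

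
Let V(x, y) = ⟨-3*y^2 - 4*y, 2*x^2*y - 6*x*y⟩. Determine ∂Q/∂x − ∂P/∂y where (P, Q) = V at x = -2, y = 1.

-4

∂V₂/∂x = 4*x*y - 6*y
∂V₁/∂y = -6*y - 4
Scalar curl = 4*x*y + 4
At (-2, 1): -4.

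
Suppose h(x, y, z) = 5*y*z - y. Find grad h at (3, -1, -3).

(0, -16, -5)

∂h/∂x = 0
∂h/∂y = 5*z - 1
∂h/∂z = 5*y
∇h = (0, 5*z - 1, 5*y)
At (3, -1, -3): (0, -16, -5).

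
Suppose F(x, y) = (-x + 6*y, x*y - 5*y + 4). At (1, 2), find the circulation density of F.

∂F₂/∂x = y
∂F₁/∂y = 6
Scalar curl = y - 6
At (1, 2): -4.

-4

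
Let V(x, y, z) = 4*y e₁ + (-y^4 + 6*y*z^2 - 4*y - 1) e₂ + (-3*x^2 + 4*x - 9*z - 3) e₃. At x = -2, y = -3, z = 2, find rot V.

(72, -16, -4)

(∇×V)₁ = ∂V₃/∂y − ∂V₂/∂z = -12*y*z
(∇×V)₂ = ∂V₁/∂z − ∂V₃/∂x = 6*x - 4
(∇×V)₃ = ∂V₂/∂x − ∂V₁/∂y = -4
∇×V = (-12*y*z, 6*x - 4, -4)
At (-2, -3, 2): (72, -16, -4).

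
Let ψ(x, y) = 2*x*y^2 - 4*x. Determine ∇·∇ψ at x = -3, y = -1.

∂²ψ/∂x² = 0
∂²ψ/∂y² = 4*x
∇²ψ = 4*x
At (-3, -1): -12.

-12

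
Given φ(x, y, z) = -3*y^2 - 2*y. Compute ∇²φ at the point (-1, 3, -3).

-6

∂²φ/∂x² = 0
∂²φ/∂y² = -6
∂²φ/∂z² = 0
∇²φ = -6
At (-1, 3, -3): -6.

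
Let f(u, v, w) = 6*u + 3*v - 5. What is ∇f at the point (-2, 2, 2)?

∂f/∂u = 6
∂f/∂v = 3
∂f/∂w = 0
∇f = (6, 3, 0)
At (-2, 2, 2): (6, 3, 0).

(6, 3, 0)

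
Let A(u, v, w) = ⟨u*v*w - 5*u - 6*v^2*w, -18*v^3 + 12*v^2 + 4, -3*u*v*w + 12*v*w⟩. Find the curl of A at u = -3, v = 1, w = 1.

(21, -6, 15)

(∇×A)₁ = ∂A₃/∂v − ∂A₂/∂w = -3*u*w + 12*w
(∇×A)₂ = ∂A₁/∂w − ∂A₃/∂u = u*v - 6*v^2 + 3*v*w
(∇×A)₃ = ∂A₂/∂u − ∂A₁/∂v = -u*w + 12*v*w
∇×A = (-3*u*w + 12*w, u*v - 6*v^2 + 3*v*w, -u*w + 12*v*w)
At (-3, 1, 1): (21, -6, 15).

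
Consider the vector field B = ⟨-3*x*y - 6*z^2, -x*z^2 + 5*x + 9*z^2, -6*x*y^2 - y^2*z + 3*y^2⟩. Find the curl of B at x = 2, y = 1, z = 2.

(∇×B)₁ = ∂B₃/∂y − ∂B₂/∂z = -12*x*y + 2*x*z - 2*y*z + 6*y - 18*z
(∇×B)₂ = ∂B₁/∂z − ∂B₃/∂x = 6*y^2 - 12*z
(∇×B)₃ = ∂B₂/∂x − ∂B₁/∂y = 3*x - z^2 + 5
∇×B = (-12*x*y + 2*x*z - 2*y*z + 6*y - 18*z, 6*y^2 - 12*z, 3*x - z^2 + 5)
At (2, 1, 2): (-50, -18, 7).

(-50, -18, 7)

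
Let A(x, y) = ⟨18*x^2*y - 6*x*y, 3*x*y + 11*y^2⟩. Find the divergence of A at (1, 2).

∂A₁/∂x = 36*x*y - 6*y
∂A₂/∂y = 3*x + 22*y
∇·A = 36*x*y + 3*x + 16*y
At (1, 2): 107.

107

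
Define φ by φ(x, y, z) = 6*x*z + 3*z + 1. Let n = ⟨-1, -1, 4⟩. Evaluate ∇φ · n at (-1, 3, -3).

6

∂φ/∂x = 6*z
∂φ/∂y = 0
∂φ/∂z = 6*x + 3
∇φ at (-1, 3, -3) = (-18, 0, -3)
∇φ · n = (-18)(-1) + (0)(-1) + (-3)(4) = 6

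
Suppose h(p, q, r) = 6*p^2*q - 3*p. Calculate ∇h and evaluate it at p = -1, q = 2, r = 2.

∂h/∂p = 12*p*q - 3
∂h/∂q = 6*p^2
∂h/∂r = 0
∇h = (12*p*q - 3, 6*p^2, 0)
At (-1, 2, 2): (-27, 6, 0).

(-27, 6, 0)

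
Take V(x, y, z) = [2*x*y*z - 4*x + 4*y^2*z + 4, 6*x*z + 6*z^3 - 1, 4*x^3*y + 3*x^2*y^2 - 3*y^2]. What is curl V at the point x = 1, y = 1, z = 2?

(∇×V)₁ = ∂V₃/∂y − ∂V₂/∂z = 4*x^3 + 6*x^2*y - 6*x - 6*y - 18*z^2
(∇×V)₂ = ∂V₁/∂z − ∂V₃/∂x = -12*x^2*y - 6*x*y^2 + 2*x*y + 4*y^2
(∇×V)₃ = ∂V₂/∂x − ∂V₁/∂y = -2*x*z - 8*y*z + 6*z
∇×V = (4*x^3 + 6*x^2*y - 6*x - 6*y - 18*z^2, -12*x^2*y - 6*x*y^2 + 2*x*y + 4*y^2, -2*x*z - 8*y*z + 6*z)
At (1, 1, 2): (-74, -12, -8).

(-74, -12, -8)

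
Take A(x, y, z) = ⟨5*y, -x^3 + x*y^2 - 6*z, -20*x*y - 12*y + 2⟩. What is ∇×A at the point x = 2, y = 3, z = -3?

(∇×A)₁ = ∂A₃/∂y − ∂A₂/∂z = -20*x - 6
(∇×A)₂ = ∂A₁/∂z − ∂A₃/∂x = 20*y
(∇×A)₃ = ∂A₂/∂x − ∂A₁/∂y = -3*x^2 + y^2 - 5
∇×A = (-20*x - 6, 20*y, -3*x^2 + y^2 - 5)
At (2, 3, -3): (-46, 60, -8).

(-46, 60, -8)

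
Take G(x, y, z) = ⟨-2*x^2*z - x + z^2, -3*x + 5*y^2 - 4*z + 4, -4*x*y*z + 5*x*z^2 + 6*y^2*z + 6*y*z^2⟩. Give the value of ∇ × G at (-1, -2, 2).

(∇×G)₁ = ∂G₃/∂y − ∂G₂/∂z = -4*x*z + 12*y*z + 6*z^2 + 4
(∇×G)₂ = ∂G₁/∂z − ∂G₃/∂x = -2*x^2 + 4*y*z - 5*z^2 + 2*z
(∇×G)₃ = ∂G₂/∂x − ∂G₁/∂y = -3
∇×G = (-4*x*z + 12*y*z + 6*z^2 + 4, -2*x^2 + 4*y*z - 5*z^2 + 2*z, -3)
At (-1, -2, 2): (-12, -34, -3).

(-12, -34, -3)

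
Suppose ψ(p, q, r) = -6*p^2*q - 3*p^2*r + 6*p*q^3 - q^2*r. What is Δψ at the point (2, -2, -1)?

∂²ψ/∂p² = -6*(2*q + r)
∂²ψ/∂q² = 2*(18*p*q - r)
∂²ψ/∂r² = 0
∇²ψ = 36*p*q - 12*q - 8*r
At (2, -2, -1): -112.

-112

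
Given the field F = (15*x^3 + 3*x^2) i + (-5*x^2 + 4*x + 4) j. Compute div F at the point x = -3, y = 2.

387

∂F₁/∂x = 45*x^2 + 6*x
∂F₂/∂y = 0
∇·F = 45*x^2 + 6*x
At (-3, 2): 387.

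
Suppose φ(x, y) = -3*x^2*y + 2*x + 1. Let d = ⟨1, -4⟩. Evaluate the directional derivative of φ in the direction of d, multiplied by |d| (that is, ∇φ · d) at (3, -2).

146

∂φ/∂x = -6*x*y + 2
∂φ/∂y = -3*x^2
∇φ at (3, -2) = (38, -27)
∇φ · d = (38)(1) + (-27)(-4) = 146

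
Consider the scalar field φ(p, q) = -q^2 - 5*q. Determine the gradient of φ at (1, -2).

(0, -1)

∂φ/∂p = 0
∂φ/∂q = -2*q - 5
∇φ = (0, -2*q - 5)
At (1, -2): (0, -1).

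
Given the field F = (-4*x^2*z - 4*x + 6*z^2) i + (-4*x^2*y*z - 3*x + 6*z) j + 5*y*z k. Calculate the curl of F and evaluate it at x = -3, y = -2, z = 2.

(∇×F)₁ = ∂F₃/∂y − ∂F₂/∂z = 4*x^2*y + 5*z - 6
(∇×F)₂ = ∂F₁/∂z − ∂F₃/∂x = -4*x^2 + 12*z
(∇×F)₃ = ∂F₂/∂x − ∂F₁/∂y = -8*x*y*z - 3
∇×F = (4*x^2*y + 5*z - 6, -4*x^2 + 12*z, -8*x*y*z - 3)
At (-3, -2, 2): (-68, -12, -99).

(-68, -12, -99)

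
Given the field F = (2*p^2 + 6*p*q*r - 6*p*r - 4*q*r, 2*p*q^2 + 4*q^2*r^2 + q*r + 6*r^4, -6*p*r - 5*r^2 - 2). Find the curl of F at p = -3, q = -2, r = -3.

(∇×F)₁ = ∂F₃/∂q − ∂F₂/∂r = -8*q^2*r - q - 24*r^3
(∇×F)₂ = ∂F₁/∂r − ∂F₃/∂p = 6*p*q - 6*p - 4*q + 6*r
(∇×F)₃ = ∂F₂/∂p − ∂F₁/∂q = -6*p*r + 2*q^2 + 4*r
∇×F = (-8*q^2*r - q - 24*r^3, 6*p*q - 6*p - 4*q + 6*r, -6*p*r + 2*q^2 + 4*r)
At (-3, -2, -3): (746, 44, -58).

(746, 44, -58)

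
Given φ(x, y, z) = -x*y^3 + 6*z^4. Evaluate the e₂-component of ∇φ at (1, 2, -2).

-12

(∇φ)_2 = ∂φ/∂y = -3*x*y^2
At (1, 2, -2): -12.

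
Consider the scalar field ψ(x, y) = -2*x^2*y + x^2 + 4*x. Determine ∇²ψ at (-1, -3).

∂²ψ/∂x² = 2*(-2*y + 1)
∂²ψ/∂y² = 0
∇²ψ = -4*y + 2
At (-1, -3): 14.

14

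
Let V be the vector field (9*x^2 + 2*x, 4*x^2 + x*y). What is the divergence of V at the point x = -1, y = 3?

-17

∂V₁/∂x = 18*x + 2
∂V₂/∂y = x
∇·V = 19*x + 2
At (-1, 3): -17.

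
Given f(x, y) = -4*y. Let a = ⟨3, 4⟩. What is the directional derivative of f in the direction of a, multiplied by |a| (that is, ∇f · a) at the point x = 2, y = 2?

∂f/∂x = 0
∂f/∂y = -4
∇f at (2, 2) = (0, -4)
∇f · a = (0)(3) + (-4)(4) = -16

-16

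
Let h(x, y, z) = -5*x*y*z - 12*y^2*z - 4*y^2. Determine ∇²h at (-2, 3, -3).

∂²h/∂x² = 0
∂²h/∂y² = -8*(3*z + 1)
∂²h/∂z² = 0
∇²h = -24*z - 8
At (-2, 3, -3): 64.

64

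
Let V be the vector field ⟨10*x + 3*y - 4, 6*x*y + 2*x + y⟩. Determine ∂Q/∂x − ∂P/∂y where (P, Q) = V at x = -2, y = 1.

∂V₂/∂x = 6*y + 2
∂V₁/∂y = 3
Scalar curl = 6*y - 1
At (-2, 1): 5.

5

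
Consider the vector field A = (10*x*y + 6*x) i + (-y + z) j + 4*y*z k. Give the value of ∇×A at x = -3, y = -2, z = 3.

(∇×A)₁ = ∂A₃/∂y − ∂A₂/∂z = 4*z - 1
(∇×A)₂ = ∂A₁/∂z − ∂A₃/∂x = 0
(∇×A)₃ = ∂A₂/∂x − ∂A₁/∂y = -10*x
∇×A = (4*z - 1, 0, -10*x)
At (-3, -2, 3): (11, 0, 30).

(11, 0, 30)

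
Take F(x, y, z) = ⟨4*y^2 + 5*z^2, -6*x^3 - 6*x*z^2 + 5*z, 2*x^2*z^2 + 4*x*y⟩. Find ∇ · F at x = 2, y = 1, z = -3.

-48

∂F₁/∂x = 0
∂F₂/∂y = 0
∂F₃/∂z = 4*x^2*z
∇·F = 4*x^2*z
At (2, 1, -3): -48.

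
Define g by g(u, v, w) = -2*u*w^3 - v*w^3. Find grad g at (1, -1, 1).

∂g/∂u = -2*w^3
∂g/∂v = -w^3
∂g/∂w = -6*u*w^2 - 3*v*w^2
∇g = (-2*w^3, -w^3, -6*u*w^2 - 3*v*w^2)
At (1, -1, 1): (-2, -1, -3).

(-2, -1, -3)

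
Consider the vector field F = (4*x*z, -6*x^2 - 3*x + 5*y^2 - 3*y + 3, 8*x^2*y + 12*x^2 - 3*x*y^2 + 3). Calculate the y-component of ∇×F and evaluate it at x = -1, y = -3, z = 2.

-1

(∇×F)_2 = ∂F₁/∂z − ∂F₃/∂x
= 4*x − (16*x*y + 24*x - 3*y^2)
= -16*x*y - 20*x + 3*y^2
At (-1, -3, 2): -1.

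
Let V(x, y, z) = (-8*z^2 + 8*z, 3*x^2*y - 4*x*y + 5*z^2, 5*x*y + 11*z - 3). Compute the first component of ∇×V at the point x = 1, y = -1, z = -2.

(∇×V)_1 = ∂V₃/∂y − ∂V₂/∂z
= 5*x − (10*z)
= 5*x - 10*z
At (1, -1, -2): 25.

25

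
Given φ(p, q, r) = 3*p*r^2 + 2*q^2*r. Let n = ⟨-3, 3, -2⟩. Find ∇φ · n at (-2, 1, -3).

-193

∂φ/∂p = 3*r^2
∂φ/∂q = 4*q*r
∂φ/∂r = 6*p*r + 2*q^2
∇φ at (-2, 1, -3) = (27, -12, 38)
∇φ · n = (27)(-3) + (-12)(3) + (38)(-2) = -193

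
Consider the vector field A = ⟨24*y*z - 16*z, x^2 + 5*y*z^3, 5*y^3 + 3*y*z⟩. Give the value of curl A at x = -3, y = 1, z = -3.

(∇×A)₁ = ∂A₃/∂y − ∂A₂/∂z = 15*y^2 - 15*y*z^2 + 3*z
(∇×A)₂ = ∂A₁/∂z − ∂A₃/∂x = 24*y - 16
(∇×A)₃ = ∂A₂/∂x − ∂A₁/∂y = 2*x - 24*z
∇×A = (15*y^2 - 15*y*z^2 + 3*z, 24*y - 16, 2*x - 24*z)
At (-3, 1, -3): (-129, 8, 66).

(-129, 8, 66)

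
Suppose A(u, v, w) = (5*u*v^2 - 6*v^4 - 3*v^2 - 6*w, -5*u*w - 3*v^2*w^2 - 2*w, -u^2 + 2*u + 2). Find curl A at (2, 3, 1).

(∇×A)₁ = ∂A₃/∂v − ∂A₂/∂w = 5*u + 6*v^2*w + 2
(∇×A)₂ = ∂A₁/∂w − ∂A₃/∂u = 2*u - 8
(∇×A)₃ = ∂A₂/∂u − ∂A₁/∂v = -10*u*v + 24*v^3 + 6*v - 5*w
∇×A = (5*u + 6*v^2*w + 2, 2*u - 8, -10*u*v + 24*v^3 + 6*v - 5*w)
At (2, 3, 1): (66, -4, 601).

(66, -4, 601)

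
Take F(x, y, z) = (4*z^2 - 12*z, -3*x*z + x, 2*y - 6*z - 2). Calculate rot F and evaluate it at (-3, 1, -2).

(-7, -28, 7)

(∇×F)₁ = ∂F₃/∂y − ∂F₂/∂z = 3*x + 2
(∇×F)₂ = ∂F₁/∂z − ∂F₃/∂x = 8*z - 12
(∇×F)₃ = ∂F₂/∂x − ∂F₁/∂y = -3*z + 1
∇×F = (3*x + 2, 8*z - 12, -3*z + 1)
At (-3, 1, -2): (-7, -28, 7).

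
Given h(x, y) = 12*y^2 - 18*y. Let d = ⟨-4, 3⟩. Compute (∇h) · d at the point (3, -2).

∂h/∂x = 0
∂h/∂y = 24*y - 18
∇h at (3, -2) = (0, -66)
∇h · d = (0)(-4) + (-66)(3) = -198

-198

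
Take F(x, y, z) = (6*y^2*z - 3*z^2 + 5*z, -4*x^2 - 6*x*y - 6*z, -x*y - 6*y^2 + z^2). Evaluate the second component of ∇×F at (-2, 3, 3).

(∇×F)_2 = ∂F₁/∂z − ∂F₃/∂x
= 6*y^2 - 6*z + 5 − (-y)
= 6*y^2 + y - 6*z + 5
At (-2, 3, 3): 44.

44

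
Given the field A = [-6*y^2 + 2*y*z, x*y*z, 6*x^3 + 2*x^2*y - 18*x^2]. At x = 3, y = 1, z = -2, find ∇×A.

(∇×A)₁ = ∂A₃/∂y − ∂A₂/∂z = 2*x^2 - x*y
(∇×A)₂ = ∂A₁/∂z − ∂A₃/∂x = -18*x^2 - 4*x*y + 36*x + 2*y
(∇×A)₃ = ∂A₂/∂x − ∂A₁/∂y = y*z + 12*y - 2*z
∇×A = (2*x^2 - x*y, -18*x^2 - 4*x*y + 36*x + 2*y, y*z + 12*y - 2*z)
At (3, 1, -2): (15, -64, 14).

(15, -64, 14)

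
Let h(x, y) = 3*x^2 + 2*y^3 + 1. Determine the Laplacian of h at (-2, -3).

-30

∂²h/∂x² = 6
∂²h/∂y² = 12*y
∇²h = 12*y + 6
At (-2, -3): -30.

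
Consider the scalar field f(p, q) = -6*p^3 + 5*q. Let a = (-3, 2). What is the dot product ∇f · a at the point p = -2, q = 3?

226

∂f/∂p = -18*p^2
∂f/∂q = 5
∇f at (-2, 3) = (-72, 5)
∇f · a = (-72)(-3) + (5)(2) = 226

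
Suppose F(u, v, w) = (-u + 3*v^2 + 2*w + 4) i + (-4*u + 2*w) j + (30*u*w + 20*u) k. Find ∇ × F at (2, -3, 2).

(∇×F)₁ = ∂F₃/∂v − ∂F₂/∂w = -2
(∇×F)₂ = ∂F₁/∂w − ∂F₃/∂u = -30*w - 18
(∇×F)₃ = ∂F₂/∂u − ∂F₁/∂v = -6*v - 4
∇×F = (-2, -30*w - 18, -6*v - 4)
At (2, -3, 2): (-2, -78, 14).

(-2, -78, 14)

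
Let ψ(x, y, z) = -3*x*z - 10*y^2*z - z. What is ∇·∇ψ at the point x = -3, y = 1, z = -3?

60

∂²ψ/∂x² = 0
∂²ψ/∂y² = -20*z
∂²ψ/∂z² = 0
∇²ψ = -20*z
At (-3, 1, -3): 60.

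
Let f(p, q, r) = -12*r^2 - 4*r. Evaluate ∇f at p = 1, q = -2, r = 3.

∂f/∂p = 0
∂f/∂q = 0
∂f/∂r = -24*r - 4
∇f = (0, 0, -24*r - 4)
At (1, -2, 3): (0, 0, -76).

(0, 0, -76)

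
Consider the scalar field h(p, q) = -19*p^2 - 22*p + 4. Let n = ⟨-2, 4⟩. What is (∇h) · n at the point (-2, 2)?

∂h/∂p = -38*p - 22
∂h/∂q = 0
∇h at (-2, 2) = (54, 0)
∇h · n = (54)(-2) + (0)(4) = -108

-108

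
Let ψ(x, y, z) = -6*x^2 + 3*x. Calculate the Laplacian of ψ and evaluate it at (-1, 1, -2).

-12

∂²ψ/∂x² = -12
∂²ψ/∂y² = 0
∂²ψ/∂z² = 0
∇²ψ = -12
At (-1, 1, -2): -12.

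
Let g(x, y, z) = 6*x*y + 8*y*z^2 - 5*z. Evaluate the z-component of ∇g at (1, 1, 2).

(∇g)_3 = ∂g/∂z = 16*y*z - 5
At (1, 1, 2): 27.

27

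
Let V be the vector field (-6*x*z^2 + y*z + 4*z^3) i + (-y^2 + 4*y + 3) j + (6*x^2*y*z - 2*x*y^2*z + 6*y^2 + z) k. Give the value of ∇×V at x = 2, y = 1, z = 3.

(60, -29, -3)

(∇×V)₁ = ∂V₃/∂y − ∂V₂/∂z = 6*x^2*z - 4*x*y*z + 12*y
(∇×V)₂ = ∂V₁/∂z − ∂V₃/∂x = -12*x*y*z - 12*x*z + 2*y^2*z + y + 12*z^2
(∇×V)₃ = ∂V₂/∂x − ∂V₁/∂y = -z
∇×V = (6*x^2*z - 4*x*y*z + 12*y, -12*x*y*z - 12*x*z + 2*y^2*z + y + 12*z^2, -z)
At (2, 1, 3): (60, -29, -3).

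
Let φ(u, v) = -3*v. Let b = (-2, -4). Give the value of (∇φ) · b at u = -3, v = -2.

∂φ/∂u = 0
∂φ/∂v = -3
∇φ at (-3, -2) = (0, -3)
∇φ · b = (0)(-2) + (-3)(-4) = 12

12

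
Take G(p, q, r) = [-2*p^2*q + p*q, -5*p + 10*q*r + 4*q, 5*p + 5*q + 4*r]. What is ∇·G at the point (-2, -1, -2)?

-21

∂G₁/∂p = -4*p*q + q
∂G₂/∂q = 10*r + 4
∂G₃/∂r = 4
∇·G = -4*p*q + q + 10*r + 8
At (-2, -1, -2): -21.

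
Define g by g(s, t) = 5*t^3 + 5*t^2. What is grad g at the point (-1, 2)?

∂g/∂s = 0
∂g/∂t = 15*t^2 + 10*t
∇g = (0, 15*t^2 + 10*t)
At (-1, 2): (0, 80).

(0, 80)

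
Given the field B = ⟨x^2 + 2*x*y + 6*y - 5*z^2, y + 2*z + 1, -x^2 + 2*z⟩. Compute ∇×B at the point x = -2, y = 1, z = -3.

(-2, 26, -2)

(∇×B)₁ = ∂B₃/∂y − ∂B₂/∂z = -2
(∇×B)₂ = ∂B₁/∂z − ∂B₃/∂x = 2*x - 10*z
(∇×B)₃ = ∂B₂/∂x − ∂B₁/∂y = -2*x - 6
∇×B = (-2, 2*x - 10*z, -2*x - 6)
At (-2, 1, -3): (-2, 26, -2).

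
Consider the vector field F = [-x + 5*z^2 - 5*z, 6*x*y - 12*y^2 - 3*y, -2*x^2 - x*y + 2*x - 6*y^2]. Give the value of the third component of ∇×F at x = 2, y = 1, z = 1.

6

(∇×F)_3 = ∂F₂/∂x − ∂F₁/∂y
= 6*y − (0)
= 6*y
At (2, 1, 1): 6.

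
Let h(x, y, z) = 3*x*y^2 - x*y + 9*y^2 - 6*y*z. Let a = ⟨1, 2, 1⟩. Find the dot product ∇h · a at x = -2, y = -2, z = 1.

∂h/∂x = 3*y^2 - y
∂h/∂y = 6*x*y - x + 18*y - 6*z
∂h/∂z = -6*y
∇h at (-2, -2, 1) = (14, -16, 12)
∇h · a = (14)(1) + (-16)(2) + (12)(1) = -6

-6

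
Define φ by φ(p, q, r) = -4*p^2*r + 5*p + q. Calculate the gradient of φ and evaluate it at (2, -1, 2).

(-27, 1, -16)

∂φ/∂p = -8*p*r + 5
∂φ/∂q = 1
∂φ/∂r = -4*p^2
∇φ = (-8*p*r + 5, 1, -4*p^2)
At (2, -1, 2): (-27, 1, -16).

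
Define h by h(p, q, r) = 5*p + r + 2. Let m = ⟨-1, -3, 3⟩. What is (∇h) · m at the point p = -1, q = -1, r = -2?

-2

∂h/∂p = 5
∂h/∂q = 0
∂h/∂r = 1
∇h at (-1, -1, -2) = (5, 0, 1)
∇h · m = (5)(-1) + (0)(-3) + (1)(3) = -2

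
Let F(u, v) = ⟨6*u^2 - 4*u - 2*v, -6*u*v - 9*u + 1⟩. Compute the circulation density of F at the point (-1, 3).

∂F₂/∂u = -6*v - 9
∂F₁/∂v = -2
Scalar curl = -6*v - 7
At (-1, 3): -25.

-25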